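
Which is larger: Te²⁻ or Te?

Te²⁻

Forming Te²⁻ adds 2 electrons to Te. More electron–electron repulsion in the same shell, with unchanged nuclear charge, lets the cloud expand.
An anion is larger than its parent atom: Te²⁻ > Te.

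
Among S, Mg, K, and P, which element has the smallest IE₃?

P

After 2 electrons have been removed, what remains? S²⁺ still has 4 valence electrons; Mg²⁺ is the bare [Ne] core; K²⁺ is already 1 electron into the core; P²⁺ still has 3 valence electrons.
Breaking into a closed-shell core is much more expensive than removing a leftover valence electron — K and Mg have the largest IE_3 here.
Valence configurations: S²⁺ [Ne]3s²3p², P²⁺ [Ne]3s²3p¹.
The numbers (kJ/mol): S 3357, Mg 7733, K 4420, P 2914.
So the third ionization energies run P < S < K < Mg.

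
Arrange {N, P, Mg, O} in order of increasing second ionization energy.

Mg < P < N < O

Consider each +1 ion: N⁺ still has 4 valence electrons; P⁺ still has 4 valence electrons; Mg⁺ still has 1 valence electron; O⁺ still has 5 valence electrons.
All are still removing valence electrons, so compare the +1 ions as you would atoms: IE_2 generally rises across a period (higher Z_eff) and falls down a group (larger shell), subject to the usual subshell exceptions.
Valence configurations: N⁺ [He]2s²2p², P⁺ [Ne]3s²3p², Mg⁺ [Ne]3s¹, O⁺ [He]2s²2p³.
Tabulated IE_2 (kJ/mol): N 2856, P 1907, Mg 1451, O 3388.
Overall IE_2 order: Mg < P < N < O.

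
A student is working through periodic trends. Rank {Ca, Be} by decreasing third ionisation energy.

Be > Ca

The third ionization energy removes an electron from the +2 ion. For each element: Ca²⁺ is the bare [Ar] core; Be²⁺ is the bare [He] core.
All of these are removing an electron from a noble-gas core or deeper; the smaller core (lower principal quantum number) is held far more tightly, and within a period the higher nuclear charge binds the same core more tightly.
Tabulated IE_3 (kJ/mol): Ca 4912, Be 14849.
Putting it together, IE_3: Ca < Be.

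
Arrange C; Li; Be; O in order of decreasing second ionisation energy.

Li > O > C > Be

After 1 electron has been removed, what remains? C⁺ still has 3 valence electrons; Li⁺ is the bare [He] core; Be⁺ still has 1 valence electron; O⁺ still has 5 valence electrons.
Pulling an electron out of a noble-gas core costs far more than removing a remaining valence electron, so Li sits at the high end of IE_2.
Valence configurations: C⁺ [He]2s²2p¹, Be⁺ [He]2s¹, O⁺ [He]2s²2p³.
Approximate IE_2 values (kJ/mol): C 2353, Li 7298, Be 1757, O 3388.
Overall IE_2 order: Be < C < O < Li.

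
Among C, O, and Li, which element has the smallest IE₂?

C

After 1 electron has been removed, what remains? C⁺ still has 3 valence electrons; O⁺ still has 5 valence electrons; Li⁺ is the bare [He] core.
Core electrons are held far more tightly than valence electrons, so Li tops the IE_2 order.
Valence configurations: C⁺ [He]2s²2p¹, O⁺ [He]2s²2p³.
Approximate IE_2 values (kJ/mol): C 2353, O 3388, Li 7298.
Overall IE_2 order: C < O < Li.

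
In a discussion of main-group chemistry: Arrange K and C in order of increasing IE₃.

K < C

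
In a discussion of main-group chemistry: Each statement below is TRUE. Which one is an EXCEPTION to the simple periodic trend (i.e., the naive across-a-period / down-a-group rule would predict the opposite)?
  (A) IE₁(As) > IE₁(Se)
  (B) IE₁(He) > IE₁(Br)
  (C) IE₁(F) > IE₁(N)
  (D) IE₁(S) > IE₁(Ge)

(A)

The general trend: IE₁ increases across a period and decreases down a group.
(A) As (period 4, group 15) vs Se (period 4, group 16): the stated order contradicts the simple trend.
(B) He (period 1, group 18) vs Br (period 4, group 17): the stated order agrees with the simple trend.
(C) F (period 2, group 17) vs N (period 2, group 15): the stated order agrees with the simple trend.
(D) S (period 3, group 16) vs Ge (period 4, group 14): the stated order agrees with the simple trend.
The exception is (A): Se (4p⁴) ionizes more easily than half-filled As (4p³).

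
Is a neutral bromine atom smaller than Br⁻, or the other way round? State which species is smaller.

Br

Forming Br⁻ adds 1 electron to Br. More electron–electron repulsion in the same shell, with unchanged nuclear charge, lets the cloud expand.
An anion is larger than its parent atom: Br⁻ > Br.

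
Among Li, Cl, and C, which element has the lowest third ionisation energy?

The third ionization energy removes an electron from the +2 ion. For each element: Li²⁺ is already 1 electron into the core; Cl²⁺ still has 5 valence electrons; C²⁺ still has 2 valence electrons.
Core electrons are held far more tightly than valence electrons, so Li tops the IE_3 order.
Valence configurations: Cl²⁺ [Ne]3s²3p³, C²⁺ [He]2s².
Approximate IE_3 values (kJ/mol): Li 11815, Cl 3822, C 4620.
Putting it together, IE_3: Cl < C < Li.

Cl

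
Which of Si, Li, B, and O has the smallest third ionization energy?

Si

Consider each +2 ion: Si²⁺ still has 2 valence electrons; Li²⁺ is already 1 electron into the core; B²⁺ still has 1 valence electron; O²⁺ still has 4 valence electrons.
Pulling an electron out of a noble-gas core costs far more than removing a remaining valence electron, so Li sits at the high end of IE_3.
Valence configurations: Si²⁺ [Ne]3s², B²⁺ [He]2s¹, O²⁺ [He]2s²2p².
Approximate IE_3 values (kJ/mol): Si 3232, Li 11815, B 3660, O 5300.
Hence IE_3: Si < B < O < Li.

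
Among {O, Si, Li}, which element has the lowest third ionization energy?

Si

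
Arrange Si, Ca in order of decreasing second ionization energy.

Si > Ca

Consider each +1 ion: Si⁺ still has 3 valence electrons; Ca⁺ still has 1 valence electron.
All are still removing valence electrons, so compare the +1 ions as you would atoms: IE_2 generally rises across a period (higher Z_eff) and falls down a group (larger shell), subject to the usual subshell exceptions.
Valence configurations: Si⁺ [Ne]3s²3p¹, Ca⁺ [Ar]4s¹.
Tabulated IE_2 (kJ/mol): Si 1577, Ca 1145.
Hence IE_2: Ca < Si.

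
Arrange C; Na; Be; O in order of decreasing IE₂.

Na > O > C > Be

The second ionization energy removes an electron from the +1 ion. For each element: C⁺ still has 3 valence electrons; Na⁺ is the bare [Ne] core; Be⁺ still has 1 valence electron; O⁺ still has 5 valence electrons.
Core electrons are held far more tightly than valence electrons, so Na tops the IE_2 order.
Valence configurations: C⁺ [He]2s²2p¹, Be⁺ [He]2s¹, O⁺ [He]2s²2p³.
The numbers (kJ/mol): C 2353, Na 4562, Be 1757, O 3388.
Hence IE_2: Be < C < O < Na.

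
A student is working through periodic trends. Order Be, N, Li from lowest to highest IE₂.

The second ionization energy removes an electron from the +1 ion. For each element: Be⁺ still has 1 valence electron; N⁺ still has 4 valence electrons; Li⁺ is the bare [He] core.
Breaking into a closed-shell core is much more expensive than removing a leftover valence electron — Li has the largest IE_2 here.
Valence configurations: Be⁺ [He]2s¹, N⁺ [He]2s²2p².
Tabulated IE_2 (kJ/mol): Be 1757, N 2856, Li 7298.
So the second ionization energies run Be < N < Li.

Be < N < Li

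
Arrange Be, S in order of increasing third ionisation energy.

S < Be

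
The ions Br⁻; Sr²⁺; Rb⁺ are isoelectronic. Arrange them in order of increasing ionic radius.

All of these have 36 electrons, so size is governed by nuclear charge alone: the more protons, the stronger the pull on the same electron cloud, and the smaller the ion.
Nuclear charges: Sr²⁺ (Z=38), Rb⁺ (Z=37), Br⁻ (Z=35).
Smallest to largest: Sr²⁺ < Rb⁺ < Br⁻.

Sr²⁺ < Rb⁺ < Br⁻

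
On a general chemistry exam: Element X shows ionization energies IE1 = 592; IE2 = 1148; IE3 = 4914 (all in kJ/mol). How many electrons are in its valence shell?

2

Look for the largest jump between consecutive ionization energies: IE3/IE2 ≈ 4.3, far larger than any earlier ratio.
That jump marks the point where a core electron is being removed. So the atom has 2 valence electrons.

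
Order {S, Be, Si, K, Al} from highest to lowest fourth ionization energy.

IE_4 is the cost of taking one more electron from the +3 cation: S³⁺ still has 3 valence electrons; Be³⁺ is already 1 electron into the core; Si³⁺ still has 1 valence electron; K³⁺ is already 2 electrons into the core; Al³⁺ is the bare [Ne] core.
Pulling an electron out of a noble-gas core costs far more than removing a remaining valence electron, so K, Al and Be sit at the high end of IE_4.
Valence configurations: S³⁺ [Ne]3s²3p¹, Si³⁺ [Ne]3s¹.
Approximate IE_4 values (kJ/mol): S 4556, Be 21007, Si 4356, K 5877, Al 11577.
Putting it together, IE_4: Si < S < K < Al < Be.

Be > Al > K > S > Si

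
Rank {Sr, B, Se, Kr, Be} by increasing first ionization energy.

Sr, B, Be, Se, Kr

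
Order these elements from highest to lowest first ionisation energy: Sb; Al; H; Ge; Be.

H is in period 1, group 1; Be is in period 2, group 2; Al is in period 3, group 13; Ge is in period 4, group 14; Sb is in period 5, group 15.
Across a period the outer electron is held more tightly (higher IE₁); down a group it sits in a higher shell, more shielded, and comes off more easily.
A diagonal step moves right (one effect) and down (the opposite effect) at once.
Ge > Al: the two effects oppose for this pair; the across-period effect wins (762 vs 578 kJ/mol).
Sb > Ge: the two effects oppose for this pair; the across-period effect wins (831 vs 762 kJ/mol).
Be > Sb: period and group pull opposite ways; the down-group shift dominates (900 vs 831 kJ/mol).
H > Be: period and group pull opposite ways; the down-group shift dominates (1312 vs 900 kJ/mol).
Tabulated first ionization energy (kJ/mol): H 1312, Be 900, Al 578, Ge 762, Sb 831.
So from highest to lowest: H > Be > Sb > Ge > Al.

H > Be > Sb > Ge > Al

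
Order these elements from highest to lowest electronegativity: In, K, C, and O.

O, C, In, K

C is in period 2, group 14; O is in period 2, group 16; K is in period 4, group 1; In is in period 5, group 13.
Atoms toward the upper right of the periodic table pull bonding electrons most strongly.
These span different periods and groups, so the two trends combine.
In > K: period and group pull opposite ways; the across-period shift dominates (1.78 vs 0.82).
C > In: relative to In, both the across-period and down-group shifts push C's electronegativity up.
O > C: both are in period 2; the period trend gives O the larger value.
For reference (Pauling): C 2.55, O 3.44, K 0.82, In 1.78.
So from highest to lowest: O > C > In > K.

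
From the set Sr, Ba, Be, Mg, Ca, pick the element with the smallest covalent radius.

Be

Be is in period 2, group 2; Mg is in period 3, group 2; Ca is in period 4, group 2; Sr is in period 5, group 2; Ba is in period 6, group 2.
Across a period the added protons contract the valence shell; down a group each new principal shell makes the atom larger.
All are in group 2, so atomic radius increases down the group.
The smallest covalent radius among these belongs to Be.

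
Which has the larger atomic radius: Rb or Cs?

Cs

Rb is in period 5, group 1; Cs is in period 6, group 1.
Moving right in a period, electrons are added to the same shell under a stronger nuclear pull, so atoms get smaller; moving down, a new shell is opened and atoms get larger.
All are in group 1, so atomic radius increases down the group.
So Cs has the larger atomic radius (Cs > Rb).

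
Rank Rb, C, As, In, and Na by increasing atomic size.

C < As < In < Na < Rb

C is in period 2, group 14; Na is in period 3, group 1; As is in period 4, group 15; Rb is in period 5, group 1; In is in period 5, group 13.
Radius decreases left→right (rising Z_eff, same n) and increases top→bottom (higher n).
Here both period and group differ, so the two effects have to be weighed against each other.
As > C: the two effects oppose for this pair; the down-group effect wins (121 vs 75 pm).
In > As: both effects reinforce here, so In is clearly the larger of the two.
Na > In: period and group pull opposite ways; the across-period shift dominates (155 vs 142 pm).
Rb > Na: Rb sits below Na in group 1, so the down-group effect alone puts Rb larger.
Approximate values (pm): C 75, Na 155, As 121, Rb 210, In 142.
So from smallest to largest: C < As < In < Na < Rb.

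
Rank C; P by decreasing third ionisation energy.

Consider each +2 ion: C²⁺ still has 2 valence electrons; P²⁺ still has 3 valence electrons.
All are still removing valence electrons, so compare the +2 ions as you would atoms: IE_3 generally rises across a period (higher Z_eff) and falls down a group (larger shell), subject to the usual subshell exceptions.
Valence configurations: C²⁺ [He]2s², P²⁺ [Ne]3s²3p¹.
The numbers (kJ/mol): C 4620, P 2914.
Overall IE_3 order: P < C.

C > P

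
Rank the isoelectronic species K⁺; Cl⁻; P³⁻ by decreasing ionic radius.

P³⁻ > Cl⁻ > K⁺

All of these have 18 electrons, so size is governed by nuclear charge alone: the more protons, the stronger the pull on the same electron cloud, and the smaller the ion.
Nuclear charges: K⁺ (Z=19), Cl⁻ (Z=17), P³⁻ (Z=15).
Largest to smallest: P³⁻ > Cl⁻ > K⁺.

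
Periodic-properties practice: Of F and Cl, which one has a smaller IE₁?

Cl

F is in period 2, group 17; Cl is in period 3, group 17.
First ionization energy rises across a period (greater Z_eff holds electrons more tightly) and falls down a group (valence electrons are farther from the nucleus).
All are in group 17, so first ionization energy increases up the group.
So Cl has the smaller IE₁ (Cl < F).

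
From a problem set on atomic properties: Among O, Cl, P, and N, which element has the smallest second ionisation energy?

P

Consider each +1 ion: O⁺ still has 5 valence electrons; Cl⁺ still has 6 valence electrons; P⁺ still has 4 valence electrons; N⁺ still has 4 valence electrons.
All are still removing valence electrons, so compare the +1 ions as you would atoms: IE_2 generally rises across a period (higher Z_eff) and falls down a group (larger shell), subject to the usual subshell exceptions.
Valence configurations: O⁺ [He]2s²2p³, Cl⁺ [Ne]3s²3p⁴, P⁺ [Ne]3s²3p², N⁺ [He]2s²2p².
The numbers (kJ/mol): O 3388, Cl 2298, P 1907, N 2856.
Putting it together, IE_2: P < Cl < N < O.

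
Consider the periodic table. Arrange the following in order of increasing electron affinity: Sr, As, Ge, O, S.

Sr < As < Ge < O < S

EA tends to increase across a period and decrease down a group, though the pattern is less regular than for IE or radius.
Neither a single period nor a single group — weigh both effects.
As > Sr: both effects reinforce here, so As is clearly the higher of the two.
Ge > As: this pair runs against the simple trend — see the exception note.
O > Ge: relative to Ge, both the across-period and down-group shifts push O's electron affinity up.
S > O: this pair runs against the simple trend — see the exception note.
Note the exception: Ge has a higher electron affinity than As, contrary to the simple trend — adding an electron to As's half-filled 4p³ is unfavourable, so Ge (4p²) has the more exothermic EA.
Note the exception: S has a higher electron affinity than O, contrary to the simple trend — the compact 2p subshell of O repels the added electron more than S's larger 3p does.
Approximate values (kJ/mol): O 141, S 200, Ge 119, As 78, Sr 5.
So from lowest to highest: Sr < As < Ge < O < S.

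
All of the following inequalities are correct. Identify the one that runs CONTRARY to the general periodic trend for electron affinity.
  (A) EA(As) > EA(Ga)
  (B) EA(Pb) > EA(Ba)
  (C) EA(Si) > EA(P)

(C)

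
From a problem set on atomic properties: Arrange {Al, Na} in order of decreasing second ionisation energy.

Consider each +1 ion: Al⁺ still has 2 valence electrons; Na⁺ is the bare [Ne] core.
Pulling an electron out of a noble-gas core costs far more than removing a remaining valence electron, so Na sits at the high end of IE_2.
The numbers (kJ/mol): Al 1817, Na 4562.
Hence IE_2: Al < Na.

Na, Al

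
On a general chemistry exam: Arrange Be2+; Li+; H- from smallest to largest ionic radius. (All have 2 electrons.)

Be2+ < Li+ < H-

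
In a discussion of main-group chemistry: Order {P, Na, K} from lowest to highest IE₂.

P < K < Na

IE_2 is the cost of taking one more electron from the +1 cation: P⁺ still has 4 valence electrons; Na⁺ is the bare [Ne] core; K⁺ is the bare [Ar] core.
Pulling an electron out of a noble-gas core costs far more than removing a remaining valence electron, so K and Na sit at the high end of IE_2.
The numbers (kJ/mol): P 1907, Na 4562, K 3052.
Overall IE_2 order: P < K < Na.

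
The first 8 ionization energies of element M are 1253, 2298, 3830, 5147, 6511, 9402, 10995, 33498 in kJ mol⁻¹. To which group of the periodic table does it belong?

Group 17

Look for the largest jump between consecutive ionization energies: IE8/IE7 ≈ 3.0, far larger than any earlier ratio.
That jump marks the point where a core electron is being removed. So the atom has 7 valence electrons.
A main-group element with 7 valence electrons is in group 17.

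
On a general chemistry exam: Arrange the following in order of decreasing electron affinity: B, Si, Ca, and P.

B is in period 2, group 13; Si is in period 3, group 14; P is in period 3, group 15; Ca is in period 4, group 2.
Atoms with high Z_eff and room in the valence shell (especially the halogens) have the most exothermic electron affinities.
Neither a single period nor a single group — weigh both effects.
B > Ca: both effects reinforce here, so B is clearly the higher of the two.
P > B: the two effects oppose for this pair; the across-period effect wins (72 vs 27 kJ/mol).
Si > P: this pair runs against the simple trend — see the exception note.
Note the exception: Si has a higher electron affinity than P, contrary to the simple trend — adding an electron to P's half-filled 3p³ is unfavourable, so Si (3p²) has the more exothermic EA.
Tabulated electron affinity (kJ/mol): B 27, Si 134, P 72, Ca 2.
So from highest to lowest: Si > P > B > Ca.

Si, P, B, Ca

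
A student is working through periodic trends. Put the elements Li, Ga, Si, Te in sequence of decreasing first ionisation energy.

Li is in period 2, group 1; Si is in period 3, group 14; Ga is in period 4, group 13; Te is in period 5, group 16.
IE₁ increases left→right with effective nuclear charge and decreases top→bottom as the valence shell moves farther out.
Here both period and group differ, so the two effects have to be weighed against each other.
Ga > Li: period and group pull opposite ways; the across-period shift dominates (579 vs 520 kJ/mol).
Si > Ga: relative to Ga, both the across-period and down-group shifts push Si's first ionization energy up.
Te > Si: period and group pull opposite ways; the across-period shift dominates (869 vs 786 kJ/mol).
Tabulated first ionization energy (kJ/mol): Li 520, Si 786, Ga 579, Te 869.
So from highest to lowest: Te > Si > Ga > Li.

Te > Si > Ga > Li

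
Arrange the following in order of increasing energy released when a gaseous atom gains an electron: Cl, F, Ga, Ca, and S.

Ca < Ga < S < F < Cl

F is in period 2, group 17; S is in period 3, group 16; Cl is in period 3, group 17; Ca is in period 4, group 2; Ga is in period 4, group 13.
EA tends to increase across a period and decrease down a group, though the pattern is less regular than for IE or radius.
Here both period and group differ, so the two effects have to be weighed against each other.
Ga > Ca: both are in period 4; the period trend gives Ga the larger value.
S > Ga: both effects reinforce here, so S is clearly the higher of the two.
F > S: relative to S, both the across-period and down-group shifts push F's electron affinity up.
Cl > F: this pair runs against the simple trend — see the exception note.
Note the exception: Cl has a higher electron affinity than F, contrary to the simple trend — F's small 2p subshell makes the incoming electron feel strong e⁻–e⁻ repulsion, so Cl actually releases more energy on gaining an electron.
For reference (kJ/mol): F 328, S 200, Cl 349, Ca 2, Ga 29.
So from lowest to highest: Ca < Ga < S < F < Cl.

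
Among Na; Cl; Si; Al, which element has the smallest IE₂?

Si

The second ionization energy removes an electron from the +1 ion. For each element: Na⁺ is the bare [Ne] core; Cl⁺ still has 6 valence electrons; Si⁺ still has 3 valence electrons; Al⁺ still has 2 valence electrons.
Pulling an electron out of a noble-gas core costs far more than removing a remaining valence electron, so Na sits at the high end of IE_2.
Valence configurations: Cl⁺ [Ne]3s²3p⁴, Si⁺ [Ne]3s²3p¹, Al⁺ [Ne]3s².
Si⁺ loses a lone 3p electron whereas Al⁺ must break into a filled 3s² pair, so IE_2(Al) > IE_2(Si) even though Si has the higher nuclear charge.
Approximate IE_2 values (kJ/mol): Na 4562, Cl 2298, Si 1577, Al 1817.
Putting it together, IE_2: Si < Al < Cl < Na.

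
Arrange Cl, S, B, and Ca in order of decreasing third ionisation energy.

Consider each +2 ion: Cl²⁺ still has 5 valence electrons; S²⁺ still has 4 valence electrons; B²⁺ still has 1 valence electron; Ca²⁺ is the bare [Ar] core.
Breaking into a closed-shell core is much more expensive than removing a leftover valence electron — Ca has the largest IE_3 here.
Valence configurations: Cl²⁺ [Ne]3s²3p³, S²⁺ [Ne]3s²3p², B²⁺ [He]2s¹.
Approximate IE_3 values (kJ/mol): Cl 3822, S 3357, B 3660, Ca 4912.
Overall IE_3 order: S < B < Cl < Ca.

Ca, Cl, B, S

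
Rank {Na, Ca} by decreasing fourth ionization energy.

Na > Ca

IE_4 is the cost of taking one more electron from the +3 cation: Na³⁺ is already 2 electrons into the core; Ca³⁺ is already 1 electron into the core.
All of these are removing an electron from a noble-gas core or deeper; the smaller core (lower principal quantum number) is held far more tightly, and within a period the higher nuclear charge binds the same core more tightly.
Approximate IE_4 values (kJ/mol): Na 9543, Ca 6491.
So the fourth ionization energies run Ca < Na.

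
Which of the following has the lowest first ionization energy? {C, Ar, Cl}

C

Across a period the outer electron is held more tightly (higher IE₁); down a group it sits in a higher shell, more shielded, and comes off more easily.
These span different periods and groups, so the two trends combine.
Cl > C: period and group pull opposite ways; the across-period shift dominates (1251 vs 1086 kJ/mol).
Ar > Cl: both are in period 3; the period trend gives Ar the larger value.
For reference (kJ/mol): C 1086, Cl 1251, Ar 1521.
The lowest first ionization energy among these belongs to C.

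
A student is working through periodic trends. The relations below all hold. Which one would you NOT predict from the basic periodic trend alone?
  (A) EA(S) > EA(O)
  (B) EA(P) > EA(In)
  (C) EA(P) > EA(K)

The general trend: electron affinity increases across a period and decreases down a group.
(A) S (period 3, group 16) vs O (period 2, group 16): the stated order contradicts the simple trend.
(B) P (period 3, group 15) vs In (period 5, group 13): the stated order agrees with the simple trend.
(C) P (period 3, group 15) vs K (period 4, group 1): the stated order agrees with the simple trend.
The exception is (A): the compact 2p subshell of O repels the added electron more than S's larger 3p does.

(A)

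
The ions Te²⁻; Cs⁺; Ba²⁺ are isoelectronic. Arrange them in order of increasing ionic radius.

Ba²⁺, Cs⁺, Te²⁻

All of these have 54 electrons, so size is governed by nuclear charge alone: the more protons, the stronger the pull on the same electron cloud, and the smaller the ion.
Nuclear charges: Ba²⁺ (Z=56), Cs⁺ (Z=55), Te²⁻ (Z=52).
Smallest to largest: Ba²⁺ < Cs⁺ < Te²⁻.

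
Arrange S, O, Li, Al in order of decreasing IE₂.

Li, O, S, Al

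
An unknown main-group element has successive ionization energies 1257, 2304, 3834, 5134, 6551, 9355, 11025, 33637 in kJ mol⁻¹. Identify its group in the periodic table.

Group 17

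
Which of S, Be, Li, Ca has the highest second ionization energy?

Li

After 1 electron has been removed, what remains? S⁺ still has 5 valence electrons; Be⁺ still has 1 valence electron; Li⁺ is the bare [He] core; Ca⁺ still has 1 valence electron.
Core electrons are held far more tightly than valence electrons, so Li tops the IE_2 order.
Valence configurations: S⁺ [Ne]3s²3p³, Be⁺ [He]2s¹, Ca⁺ [Ar]4s¹.
The numbers (kJ/mol): S 2252, Be 1757, Li 7298, Ca 1145.
So the second ionization energies run Ca < Be < S < Li.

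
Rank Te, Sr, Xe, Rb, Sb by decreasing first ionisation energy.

Rb is in period 5, group 1; Sr is in period 5, group 2; Sb is in period 5, group 15; Te is in period 5, group 16; Xe is in period 5, group 18.
Removing the outermost electron gets harder across a period and easier down a group.
All lie in period 5, so first ionization energy increases left to right.
So from highest to lowest: Xe > Te > Sb > Sr > Rb.

Xe > Te > Sb > Sr > Rb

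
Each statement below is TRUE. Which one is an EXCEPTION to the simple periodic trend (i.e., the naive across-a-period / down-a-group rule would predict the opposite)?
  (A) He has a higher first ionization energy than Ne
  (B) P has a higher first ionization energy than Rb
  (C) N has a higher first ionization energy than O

The general trend: first ionization energy increases across a period and decreases down a group.
(A) He (period 1, group 18) vs Ne (period 2, group 18): the stated order agrees with the simple trend.
(B) P (period 3, group 15) vs Rb (period 5, group 1): the stated order agrees with the simple trend.
(C) N (period 2, group 15) vs O (period 2, group 16): the stated order contradicts the simple trend.
The exception is (C): pairing an electron in O's 2p⁴ costs repulsion energy, so O ionizes more easily than half-filled N (2p³).

(C)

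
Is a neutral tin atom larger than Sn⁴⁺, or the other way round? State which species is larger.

Forming Sn⁴⁺ removes 4 electrons from Sn. Fewer electrons for the same nuclear charge means less shielding and a higher Z_eff on the remaining electrons.
A cation is smaller than its parent atom: Sn⁴⁺ < Sn.

Sn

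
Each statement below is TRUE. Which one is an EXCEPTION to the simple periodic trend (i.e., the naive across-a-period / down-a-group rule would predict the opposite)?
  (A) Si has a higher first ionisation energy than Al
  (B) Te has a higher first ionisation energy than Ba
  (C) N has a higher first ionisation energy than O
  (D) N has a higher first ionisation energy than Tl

The general trend: first ionisation energy increases across a period and decreases down a group.
(A) Si (period 3, group 14) vs Al (period 3, group 13): the stated order agrees with the simple trend.
(B) Te (period 5, group 16) vs Ba (period 6, group 2): the stated order agrees with the simple trend.
(C) N (period 2, group 15) vs O (period 2, group 16): the stated order contradicts the simple trend.
(D) N (period 2, group 15) vs Tl (period 6, group 13): the stated order agrees with the simple trend.
The exception is (C): pairing an electron in O's 2p⁴ costs repulsion energy, so O ionizes more easily than half-filled N (2p³).

(C)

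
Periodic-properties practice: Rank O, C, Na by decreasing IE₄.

Na > O > C

Consider each +3 ion: O³⁺ still has 3 valence electrons; C³⁺ still has 1 valence electron; Na³⁺ is already 2 electrons into the core.
Pulling an electron out of a noble-gas core costs far more than removing a remaining valence electron, so Na sits at the high end of IE_4.
Valence configurations: O³⁺ [He]2s²2p¹, C³⁺ [He]2s¹.
Approximate IE_4 values (kJ/mol): O 7469, C 6223, Na 9543.
Hence IE_4: C < O < Na.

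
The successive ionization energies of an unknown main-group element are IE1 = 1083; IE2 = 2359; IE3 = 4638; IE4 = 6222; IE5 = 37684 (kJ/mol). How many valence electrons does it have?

Look for the largest jump between consecutive ionization energies: IE5/IE4 ≈ 6.1, far larger than any earlier ratio.
That jump marks the point where a core electron is being removed. So the atom has 4 valence electrons.

4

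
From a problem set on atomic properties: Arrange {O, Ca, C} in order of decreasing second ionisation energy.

O > C > Ca

Consider each +1 ion: O⁺ still has 5 valence electrons; Ca⁺ still has 1 valence electron; C⁺ still has 3 valence electrons.
All are still removing valence electrons, so compare the +1 ions as you would atoms: IE_2 generally rises across a period (higher Z_eff) and falls down a group (larger shell), subject to the usual subshell exceptions.
Valence configurations: O⁺ [He]2s²2p³, Ca⁺ [Ar]4s¹, C⁺ [He]2s²2p¹.
The numbers (kJ/mol): O 3388, Ca 1145, C 2353.
So the second ionization energies run Ca < C < O.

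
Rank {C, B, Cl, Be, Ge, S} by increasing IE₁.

Ge, B, Be, S, C, Cl

Be is in period 2, group 2; B is in period 2, group 13; C is in period 2, group 14; S is in period 3, group 16; Cl is in period 3, group 17; Ge is in period 4, group 14.
IE₁ increases left→right with effective nuclear charge and decreases top→bottom as the valence shell moves farther out.
These span different periods and groups, so the two trends combine.
B > Ge: the two effects oppose for this pair; the down-group effect wins (801 vs 762 kJ/mol).
Be > B: this pair runs against the simple trend — see the exception note.
S > Be: period and group pull opposite ways; the across-period shift dominates (1000 vs 900 kJ/mol).
C > S: period and group pull opposite ways; the down-group shift dominates (1086 vs 1000 kJ/mol).
Cl > C: period and group pull opposite ways; the across-period shift dominates (1251 vs 1086 kJ/mol).
Note the exception: Be has a higher first ionization energy than B, contrary to the simple trend — removing B's lone 2p electron is easier than breaking Be's filled 2s².
Approximate values (kJ/mol): Be 900, B 801, C 1086, S 1000, Cl 1251, Ge 762.
So from lowest to highest: Ge < B < Be < S < C < Cl.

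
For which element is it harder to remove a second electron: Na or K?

The second ionization energy removes an electron from the +1 ion. For each element: Na⁺ is the bare [Ne] core; K⁺ is the bare [Ar] core.
All of these are removing an electron from a noble-gas core or deeper; the smaller core (lower principal quantum number) is held far more tightly, and within a period the higher nuclear charge binds the same core more tightly.
Approximate IE_2 values (kJ/mol): Na 4562, K 3052.
Overall IE_2 order: K < Na.

Na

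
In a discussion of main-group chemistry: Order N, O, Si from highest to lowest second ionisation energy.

O > N > Si

Consider each +1 ion: N⁺ still has 4 valence electrons; O⁺ still has 5 valence electrons; Si⁺ still has 3 valence electrons.
All are still removing valence electrons, so compare the +1 ions as you would atoms: IE_2 generally rises across a period (higher Z_eff) and falls down a group (larger shell), subject to the usual subshell exceptions.
Valence configurations: N⁺ [He]2s²2p², O⁺ [He]2s²2p³, Si⁺ [Ne]3s²3p¹.
The numbers (kJ/mol): N 2856, O 3388, Si 1577.
Overall IE_2 order: Si < N < O.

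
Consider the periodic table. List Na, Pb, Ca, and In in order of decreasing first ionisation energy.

Na is in period 3, group 1; Ca is in period 4, group 2; In is in period 5, group 13; Pb is in period 6, group 14.
IE₁ increases left→right with effective nuclear charge and decreases top→bottom as the valence shell moves farther out.
These sit on a diagonal, where the across-period and down-group effects partly cancel.
In > Na: the two effects oppose for this pair; the across-period effect wins (558 vs 496 kJ/mol).
Ca > In: period and group pull opposite ways; the down-group shift dominates (590 vs 558 kJ/mol).
Pb > Ca: the two effects oppose for this pair; the across-period effect wins (716 vs 590 kJ/mol).
Approximate values (kJ/mol): Na 496, Ca 590, In 558, Pb 716.
So from highest to lowest: Pb > Ca > In > Na.

Pb > Ca > In > Na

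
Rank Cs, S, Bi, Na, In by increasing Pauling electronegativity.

Cs < Na < In < Bi < S

EN rises left→right (higher Z_eff, smaller atoms) and falls top→bottom (larger, more shielded atoms).
Neither a single period nor a single group — weigh both effects.
Na > Cs: they share group 1; the group trend gives Na the larger value.
In > Na: the two effects oppose for this pair; the across-period effect wins (1.78 vs 0.93).
Bi > In: period and group pull opposite ways; the across-period shift dominates (2.02 vs 1.78).
S > Bi: both effects reinforce here, so S is clearly the higher of the two.
Tabulated electronegativity (Pauling): Na 0.93, S 2.58, In 1.78, Cs 0.79, Bi 2.02.
So from lowest to highest: Cs < Na < In < Bi < S.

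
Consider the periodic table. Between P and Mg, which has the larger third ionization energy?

Mg

Consider each +2 ion: P²⁺ still has 3 valence electrons; Mg²⁺ is the bare [Ne] core.
Core electrons are held far more tightly than valence electrons, so Mg tops the IE_3 order.
Tabulated IE_3 (kJ/mol): P 2914, Mg 7733.
Putting it together, IE_3: P < Mg.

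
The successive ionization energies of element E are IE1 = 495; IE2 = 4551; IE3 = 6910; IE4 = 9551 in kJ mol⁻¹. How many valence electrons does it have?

1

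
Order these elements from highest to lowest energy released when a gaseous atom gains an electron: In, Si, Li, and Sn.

Si, Sn, Li, In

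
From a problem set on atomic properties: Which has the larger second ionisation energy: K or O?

O

After 1 electron has been removed, what remains? K⁺ is the bare [Ar] core; O⁺ still has 5 valence electrons.
Usually core removal costs more than valence removal, but here the competition is close: a tightly held n=2 valence electron can cost more to remove than an n=3 core electron, so the actual values have to decide it.
Tabulated IE_2 (kJ/mol): K 3052, O 3388.
Hence IE_2: K < O.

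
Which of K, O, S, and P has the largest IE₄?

O

IE_4 is the cost of taking one more electron from the +3 cation: K³⁺ is already 2 electrons into the core; O³⁺ still has 3 valence electrons; S³⁺ still has 3 valence electrons; P³⁺ still has 2 valence electrons.
Usually core removal costs more than valence removal, but here the competition is close: a tightly held n=2 valence electron can cost more to remove than an n=3 core electron, so the actual values have to decide it.
Valence configurations: O³⁺ [He]2s²2p¹, S³⁺ [Ne]3s²3p¹, P³⁺ [Ne]3s².
S³⁺ loses a lone 3p electron whereas P³⁺ must break into a filled 3s² pair, so IE_4(P) > IE_4(S) even though S has the higher nuclear charge.
Tabulated IE_4 (kJ/mol): K 5877, O 7469, S 4556, P 4964.
Putting it together, IE_4: S < P < K < O.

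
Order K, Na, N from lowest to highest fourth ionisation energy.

K < N < Na

IE_4 is the cost of taking one more electron from the +3 cation: K³⁺ is already 2 electrons into the core; Na³⁺ is already 2 electrons into the core; N³⁺ still has 2 valence electrons.
Usually core removal costs more than valence removal, but here the competition is close: a tightly held n=2 valence electron can cost more to remove than an n=3 core electron, so the actual values have to decide it.
Tabulated IE_4 (kJ/mol): K 5877, Na 9543, N 7475.
Overall IE_4 order: K < N < Na.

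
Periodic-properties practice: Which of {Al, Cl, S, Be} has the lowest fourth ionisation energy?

The fourth ionization energy removes an electron from the +3 ion. For each element: Al³⁺ is the bare [Ne] core; Cl³⁺ still has 4 valence electrons; S³⁺ still has 3 valence electrons; Be³⁺ is already 1 electron into the core.
Pulling an electron out of a noble-gas core costs far more than removing a remaining valence electron, so Al and Be sit at the high end of IE_4.
Valence configurations: Cl³⁺ [Ne]3s²3p², S³⁺ [Ne]3s²3p¹.
Tabulated IE_4 (kJ/mol): Al 11577, Cl 5159, S 4556, Be 21007.
Hence IE_4: S < Cl < Al < Be.

S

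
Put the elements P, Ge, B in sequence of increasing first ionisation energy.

Ge < B < P

B is in period 2, group 13; P is in period 3, group 15; Ge is in period 4, group 14.
Across a period the outer electron is held more tightly (higher IE₁); down a group it sits in a higher shell, more shielded, and comes off more easily.
Neither a single period nor a single group — weigh both effects.
B > Ge: the two effects oppose for this pair; the down-group effect wins (801 vs 762 kJ/mol).
P > B: period and group pull opposite ways; the across-period shift dominates (1012 vs 801 kJ/mol).
Approximate values (kJ/mol): B 801, P 1012, Ge 762.
So from lowest to highest: Ge < B < P.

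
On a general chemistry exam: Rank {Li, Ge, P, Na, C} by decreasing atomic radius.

Na, Li, Ge, P, C

Li is in period 2, group 1; C is in period 2, group 14; Na is in period 3, group 1; P is in period 3, group 15; Ge is in period 4, group 14.
Moving right in a period, electrons are added to the same shell under a stronger nuclear pull, so atoms get smaller; moving down, a new shell is opened and atoms get larger.
Here both period and group differ, so the two effects have to be weighed against each other.
P > C: period and group pull opposite ways; the down-group shift dominates (111 vs 75 pm).
Ge > P: both effects reinforce here, so Ge is clearly the larger of the two.
Li > Ge: period and group pull opposite ways; the across-period shift dominates (133 vs 121 pm).
Na > Li: they share group 1; the group trend gives Na the larger value.
Tabulated atomic radius (pm): Li 133, C 75, Na 155, P 111, Ge 121.
So from largest to smallest: Na > Li > Ge > P > C.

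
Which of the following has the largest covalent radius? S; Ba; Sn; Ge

S is in period 3, group 16; Ge is in period 4, group 14; Sn is in period 5, group 14; Ba is in period 6, group 2.
Moving right in a period, electrons are added to the same shell under a stronger nuclear pull, so atoms get smaller; moving down, a new shell is opened and atoms get larger.
Here both period and group differ, so the two effects have to be weighed against each other.
Ge > S: relative to S, both the across-period and down-group shifts push Ge's atomic radius up.
Sn > Ge: they share group 14; the group trend gives Sn the larger value.
Ba > Sn: relative to Sn, both the across-period and down-group shifts push Ba's atomic radius up.
Approximate values (pm): S 103, Ge 121, Sn 140, Ba 196.
The largest covalent radius among these belongs to Ba.

Ba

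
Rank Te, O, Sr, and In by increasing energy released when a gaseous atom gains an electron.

Atoms with high Z_eff and room in the valence shell (especially the halogens) have the most exothermic electron affinities.
These span different periods and groups, so the two trends combine.
In > Sr: both are in period 5; the period trend gives In the larger value.
O > In: both effects reinforce here, so O is clearly the higher of the two.
Te > O: this pair runs against the simple trend — see the exception note.
Note the exception: Te has a higher electron affinity than O, contrary to the simple trend — O's compact 2p subshell gives strong electron–electron repulsion on the added electron.
Tabulated electron affinity (kJ/mol): O 141, Sr 5, In 29, Te 190.
So from lowest to highest: Sr < In < O < Te.

Sr, In, O, Te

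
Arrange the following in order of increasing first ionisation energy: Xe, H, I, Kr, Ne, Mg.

Mg < I < Xe < H < Kr < Ne

H is in period 1, group 1; Ne is in period 2, group 18; Mg is in period 3, group 2; Kr is in period 4, group 18; I is in period 5, group 17; Xe is in period 5, group 18.
Across a period the outer electron is held more tightly (higher IE₁); down a group it sits in a higher shell, more shielded, and comes off more easily.
Here both period and group differ, so the two effects have to be weighed against each other.
I > Mg: period and group pull opposite ways; the across-period shift dominates (1008 vs 738 kJ/mol).
Xe > I: both are in period 5; the period trend gives Xe the larger value.
H > Xe: period and group pull opposite ways; the down-group shift dominates (1312 vs 1170 kJ/mol).
Kr > H: the two effects oppose for this pair; the across-period effect wins (1351 vs 1312 kJ/mol).
Ne > Kr: Ne sits above Kr in group 18, so the down-group effect alone puts Ne higher.
Tabulated first ionization energy (kJ/mol): H 1312, Ne 2081, Mg 738, Kr 1351, I 1008, Xe 1170.
So from lowest to highest: Mg < I < Xe < H < Kr < Ne.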